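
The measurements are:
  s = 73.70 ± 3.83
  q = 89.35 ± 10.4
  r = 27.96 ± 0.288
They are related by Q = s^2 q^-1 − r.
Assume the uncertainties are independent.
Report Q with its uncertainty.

32.83 ± 9.49

Let p = s^2·q^-1 = 60.79. δp/p = √((2·δs/s)² + (-1·δq/q)²) = √(0.0108 + 0.0135) = 0.156, so δp = 9.49.
Q = p − r: δQ = √(δp² + δr²) = √(90.0 + 0.0829) = 9.49
Q = 32.83.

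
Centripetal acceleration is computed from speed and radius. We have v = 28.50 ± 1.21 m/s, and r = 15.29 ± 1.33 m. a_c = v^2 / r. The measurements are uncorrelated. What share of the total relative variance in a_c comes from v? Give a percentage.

48.8%

(δa_c/a_c)² = (2·δv/v)² + (-1·δr/r)²
  v term: (2×0.0425)² = 0.00721
  r term: (-1×0.0870)² = 0.00757
Total = 0.0148. Share from v = 0.00721/0.0148 = 0.488.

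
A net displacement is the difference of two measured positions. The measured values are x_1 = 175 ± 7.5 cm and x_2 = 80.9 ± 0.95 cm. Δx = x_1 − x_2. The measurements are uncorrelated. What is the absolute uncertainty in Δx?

Absolute uncertainties add in quadrature for a linear combination:
  (δx_1)² = 56.2;  (δx_2)² = 0.902
δΔx = √(57.2) = 7.56 cm

7.56 cm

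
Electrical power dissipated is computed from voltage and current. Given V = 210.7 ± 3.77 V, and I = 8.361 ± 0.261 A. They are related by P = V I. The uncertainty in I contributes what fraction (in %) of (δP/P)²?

(δP/P)² = (1·δV/V)² + (1·δI/I)²
  V term: (1×0.0179)² = 0.000320
  I term: (1×0.0312)² = 0.000974
Total = 0.00129. Share from I = 0.000974/0.00129 = 0.753.

75.3%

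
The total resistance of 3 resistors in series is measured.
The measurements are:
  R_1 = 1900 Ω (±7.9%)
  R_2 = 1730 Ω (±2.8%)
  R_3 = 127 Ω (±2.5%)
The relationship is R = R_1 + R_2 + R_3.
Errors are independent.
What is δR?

Sums and differences: (δR)² = Σ (cᵢ δxᵢ)².
  (δR_1)² = 22500;  (δR_2)² = 2350;  (δR_3)² = 10.1
δR = √(24900) = 158 Ω

158 Ω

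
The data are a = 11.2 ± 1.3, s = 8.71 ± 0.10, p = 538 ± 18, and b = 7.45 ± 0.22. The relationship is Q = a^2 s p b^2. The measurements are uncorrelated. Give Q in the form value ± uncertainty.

Each factor contributes (exponent × relative error)² to (δQ/Q)²:
  (2·δa/a)² = (2×0.116)² = 0.0539;  (1·δs/s)² = (1×0.0115)² = 0.000132;  (1·δp/p)² = (1×0.0335)² = 0.00112;  (2·δb/b)² = (2×0.0295)² = 0.00349
δQ/Q = √(0.0586) = 0.242
Q = 3.26e+07, so δQ = 0.242 × 3.26e+07 = 7.9e+06.

(3.26 ± 0.790) × 10^7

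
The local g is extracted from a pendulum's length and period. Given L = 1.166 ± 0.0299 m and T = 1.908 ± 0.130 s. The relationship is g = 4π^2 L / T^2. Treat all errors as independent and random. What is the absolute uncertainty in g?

g is a product of powers, so relative uncertainties combine in quadrature:
  (1·δL/L)² = (1×0.0256)² = 0.000658;  (-2·δT/T)² = (-2×0.0681)² = 0.0186
δg/g = √(0.0192) = 0.139
g = 12.64 m/s^2, so δg = 0.139 × 12.64 = 1.75 m/s^2.

1.75 m/s^2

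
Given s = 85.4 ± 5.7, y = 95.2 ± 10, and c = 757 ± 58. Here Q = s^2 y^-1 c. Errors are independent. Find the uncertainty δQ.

Q is a product of powers, so relative uncertainties combine in quadrature:
  (2·δs/s)² = (2×0.0667)² = 0.0178;  (-1·δy/y)² = (-1×0.105)² = 0.0110;  (1·δc/c)² = (1×0.0766)² = 0.00587
δQ/Q = √(0.0347) = 0.186
Q = 58000, so δQ = 0.186 × 58000 = 10800.

10800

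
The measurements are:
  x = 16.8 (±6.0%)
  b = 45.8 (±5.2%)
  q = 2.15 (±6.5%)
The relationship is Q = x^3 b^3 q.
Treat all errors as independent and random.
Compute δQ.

2.42e+08

Each factor contributes (exponent × relative error)² to (δQ/Q)²:
  (3·δx/x)² = (3×0.0600)² = 0.0324;  (3·δb/b)² = (3×0.0520)² = 0.0243;  (1·δq/q)² = (1×0.0650)² = 0.00423
δQ/Q = √(0.0610) = 0.247
Q = 9.79e+08, so δQ = 0.247 × 9.79e+08 = 2.42e+08.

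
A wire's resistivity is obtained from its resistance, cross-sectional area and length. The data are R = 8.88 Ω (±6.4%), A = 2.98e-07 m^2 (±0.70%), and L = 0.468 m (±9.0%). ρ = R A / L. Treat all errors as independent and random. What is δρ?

6.26e-07 Ω·m

Each factor contributes (exponent × relative error)² to (δρ/ρ)²:
  (1·δR/R)² = (1×0.0640)² = 0.00410;  (1·δA/A)² = (1×0.00700)² = 4.9e-05;  (-1·δL/L)² = (-1×0.0900)² = 0.00810
δρ/ρ = √(0.0122) = 0.111
ρ = 5.65e-06 Ω·m, so δρ = 0.111 × 5.65e-06 = 6.26e-07 Ω·m.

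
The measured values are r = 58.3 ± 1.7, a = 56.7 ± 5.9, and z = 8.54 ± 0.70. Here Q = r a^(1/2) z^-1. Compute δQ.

5.21

Each factor contributes (exponent × relative error)² to (δQ/Q)²:
  (1·δr/r)² = (1×0.0292)² = 0.000850;  (½·δa/a)² = (0.5×0.104)² = 0.00271;  (-1·δz/z)² = (-1×0.0820)² = 0.00672
δQ/Q = √(0.0103) = 0.101
Q = 51.4, so δQ = 0.101 × 51.4 = 5.21.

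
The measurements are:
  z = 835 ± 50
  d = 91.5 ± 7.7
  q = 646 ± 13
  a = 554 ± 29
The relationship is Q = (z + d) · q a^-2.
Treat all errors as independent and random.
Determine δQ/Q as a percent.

Let u = z + d = 926. δu = √(δz² + δd²) = √(2500 + 59.3) = 50.6, so δu/u = 0.0546.
Q is then a monomial in u, q, a:
δQ/Q = √((δu/u)² + (1·δq/q)² + (-2·δa/a)²) = √(0.00298 + 0.000405 + 0.0110) = 0.120

12.0%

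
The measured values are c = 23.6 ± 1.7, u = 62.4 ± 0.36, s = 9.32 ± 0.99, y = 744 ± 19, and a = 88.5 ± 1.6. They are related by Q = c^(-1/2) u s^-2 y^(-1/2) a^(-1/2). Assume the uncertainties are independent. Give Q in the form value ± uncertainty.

Products/powers → add relative errors in quadrature, weighted by exponent:
  (−½·δc/c)² = (-0.5×0.0720)² = 0.00130;  (1·δu/u)² = (1×0.00577)² = 3.33e-05;  (-2·δs/s)² = (-2×0.106)² = 0.0451;  (−½·δy/y)² = (-0.5×0.0255)² = 0.000163;  (−½·δa/a)² = (-0.5×0.0181)² = 8.17e-05
δQ/Q = √(0.0467) = 0.216
Q = 0.000576, so δQ = 0.216 × 0.000576 = 0.000125.

0.000576 ± 0.000125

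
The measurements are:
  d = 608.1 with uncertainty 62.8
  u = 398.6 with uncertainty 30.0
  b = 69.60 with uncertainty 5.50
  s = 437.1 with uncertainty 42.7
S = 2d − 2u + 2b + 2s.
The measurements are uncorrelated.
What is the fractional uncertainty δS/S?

0.114

For a sum/difference, combine absolute errors in quadrature:
  (2·δd)² = 15800;  (2·δu)² = 3600;  (2·δb)² = 121;  (2·δs)² = 7290
δS = √(26800) = 164
S = 1432, so δS/S = 164/1432 = 0.114.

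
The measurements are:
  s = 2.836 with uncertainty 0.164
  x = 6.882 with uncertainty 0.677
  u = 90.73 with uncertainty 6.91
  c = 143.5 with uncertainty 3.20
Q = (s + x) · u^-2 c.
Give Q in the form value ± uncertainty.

Let w = s + x = 9.718. δw = √(δs² + δx²) = √(0.0269 + 0.458) = 0.697, so δw/w = 0.0717.
Q is then a monomial in w, u, c:
δQ/Q = √((δw/w)² + (-2·δu/u)² + (1·δc/c)²) = √(0.00514 + 0.0232 + 0.000497) = 0.170
Q = 0.1694, so δQ = 0.170 × 0.1694 = 0.0288.

0.1694 ± 0.0288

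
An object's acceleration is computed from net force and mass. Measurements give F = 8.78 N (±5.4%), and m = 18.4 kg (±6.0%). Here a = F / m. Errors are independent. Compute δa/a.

0.0807

For a monomial a ∝ F, m^-1, fractional errors add in quadrature:
  (1·δF/F)² = (1×0.0540)² = 0.00292;  (-1·δm/m)² = (-1×0.0600)² = 0.00360
δa/a = √(0.00652) = 0.0807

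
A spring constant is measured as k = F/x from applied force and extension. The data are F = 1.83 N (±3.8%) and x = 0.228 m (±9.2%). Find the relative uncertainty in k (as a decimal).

0.0995

Each factor contributes (exponent × relative error)² to (δk/k)²:
  (1·δF/F)² = (1×0.0380)² = 0.00144;  (-1·δx/x)² = (-1×0.0920)² = 0.00846
δk/k = √(0.00991) = 0.0995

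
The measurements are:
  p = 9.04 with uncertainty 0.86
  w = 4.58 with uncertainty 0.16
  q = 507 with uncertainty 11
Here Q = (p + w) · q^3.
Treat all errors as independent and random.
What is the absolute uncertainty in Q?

Let u = p + w = 13.6. δu = √(δp² + δw²) = √(0.740 + 0.0256) = 0.875, so δu/u = 0.0642.
Q is then a monomial in u, q:
δQ/Q = √((δu/u)² + (3·δq/q)²) = √(0.00412 + 0.00424) = 0.0914
Q = 1.78e+09, so δQ = 0.0914 × 1.78e+09 = 1.62e+08.

1.62e+08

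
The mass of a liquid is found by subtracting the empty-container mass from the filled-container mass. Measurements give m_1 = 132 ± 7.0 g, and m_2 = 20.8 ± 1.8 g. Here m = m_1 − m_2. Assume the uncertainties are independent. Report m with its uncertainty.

Sums and differences: (δm)² = Σ (cᵢ δxᵢ)².
  (δm_1)² = 49.0;  (δm_2)² = 3.24
δm = √(52.2) = 7.23 g
m = 111 g.

111 ± 7.23 g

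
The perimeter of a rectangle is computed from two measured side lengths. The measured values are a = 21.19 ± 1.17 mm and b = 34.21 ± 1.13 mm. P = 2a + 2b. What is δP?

3.25 mm

P is a linear combination, so absolute uncertainties add in quadrature:
  (2·δa)² = 5.48;  (2·δb)² = 5.11
δP = √(10.6) = 3.25 mm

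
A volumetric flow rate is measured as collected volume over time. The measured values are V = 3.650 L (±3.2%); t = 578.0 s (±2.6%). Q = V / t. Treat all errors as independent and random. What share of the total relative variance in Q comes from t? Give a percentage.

(δQ/Q)² = (1·δV/V)² + (-1·δt/t)²
  V term: (1×0.0320)² = 0.00102
  t term: (-1×0.0260)² = 0.000676
Total = 0.00170. Share from t = 0.000676/0.00170 = 0.398.

39.8%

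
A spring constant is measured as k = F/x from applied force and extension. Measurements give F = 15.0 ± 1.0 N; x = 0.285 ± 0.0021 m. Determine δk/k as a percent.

6.71%

For a monomial k ∝ F, x^-1, fractional errors add in quadrature:
  (1·δF/F)² = (1×0.0667)² = 0.00444;  (-1·δx/x)² = (-1×0.00737)² = 5.43e-05
δk/k = √(0.00450) = 0.0671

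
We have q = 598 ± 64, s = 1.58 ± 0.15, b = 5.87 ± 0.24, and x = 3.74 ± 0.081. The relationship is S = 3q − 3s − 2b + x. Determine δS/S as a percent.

Each term contributes (cᵢ δxᵢ)² to (δS)²:
  (3·δq)² = 36900;  (3·δs)² = 0.202;  (2·δb)² = 0.230;  (δx)² = 0.00656
δS = √(36900) = 192
S = 1780, so δS/S = 192/1780 = 0.108.

10.8%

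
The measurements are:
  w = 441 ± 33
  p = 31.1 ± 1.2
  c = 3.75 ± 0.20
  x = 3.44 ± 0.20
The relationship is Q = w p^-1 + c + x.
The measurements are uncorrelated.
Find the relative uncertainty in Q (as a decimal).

Let h = w·p^-1 = 14.2. δh/h = √((1·δw/w)² + (-1·δp/p)²) = √(0.00560 + 0.00149) = 0.0842, so δh = 1.19.
Q = h + c + x: δQ = √(δh² + δc² + δx²) = √(1.43 + 0.0400 + 0.0400) = 1.23
Q = 21.4, so δQ/Q = 1.23/21.4 = 0.0574.

0.0574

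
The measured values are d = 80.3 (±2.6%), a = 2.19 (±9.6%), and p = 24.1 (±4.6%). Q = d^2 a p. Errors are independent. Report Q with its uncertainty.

Each factor contributes (exponent × relative error)² to (δQ/Q)²:
  (2·δd/d)² = (2×0.0260)² = 0.00270;  (1·δa/a)² = (1×0.0960)² = 0.00922;  (1·δp/p)² = (1×0.0460)² = 0.00212
δQ/Q = √(0.0140) = 0.118
Q = 3.4e+05, so δQ = 0.118 × 3.4e+05 = 40300.

(3.40 ± 0.403) × 10^5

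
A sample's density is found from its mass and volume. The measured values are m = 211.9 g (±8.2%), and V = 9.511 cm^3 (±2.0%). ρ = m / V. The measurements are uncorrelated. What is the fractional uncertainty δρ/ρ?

Products/powers → add relative errors in quadrature, weighted by exponent:
  (1·δm/m)² = (1×0.0820)² = 0.00672;  (-1·δV/V)² = (-1×0.0200)² = 0.000400
δρ/ρ = √(0.00712) = 0.0844

0.0844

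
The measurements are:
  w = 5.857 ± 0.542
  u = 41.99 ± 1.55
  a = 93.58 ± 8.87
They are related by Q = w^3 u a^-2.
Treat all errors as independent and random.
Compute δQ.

Each factor contributes (exponent × relative error)² to (δQ/Q)²:
  (3·δw/w)² = (3×0.0925)² = 0.0771;  (1·δu/u)² = (1×0.0369)² = 0.00136;  (-2·δa/a)² = (-2×0.0948)² = 0.0359
δQ/Q = √(0.114) = 0.338
Q = 0.9634, so δQ = 0.338 × 0.9634 = 0.326.

0.326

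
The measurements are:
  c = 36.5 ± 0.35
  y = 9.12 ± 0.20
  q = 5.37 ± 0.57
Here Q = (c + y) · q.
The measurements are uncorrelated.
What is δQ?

Let u = c + y = 45.6. δu = √(δc² + δy²) = √(0.122 + 0.0400) = 0.403, so δu/u = 0.00884.
Q is then a monomial in u, q:
δQ/Q = √((δu/u)² + (1·δq/q)²) = √(7.81e-05 + 0.0113) = 0.107
Q = 245, so δQ = 0.107 × 245 = 26.1.

26.1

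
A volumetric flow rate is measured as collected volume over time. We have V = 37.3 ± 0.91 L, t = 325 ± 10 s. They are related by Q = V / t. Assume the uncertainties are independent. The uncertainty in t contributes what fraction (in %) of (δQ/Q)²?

61.4%

(δQ/Q)² = (1·δV/V)² + (-1·δt/t)²
  V term: (1×0.0244)² = 0.000595
  t term: (-1×0.0308)² = 0.000947
Total = 0.00154. Share from t = 0.000947/0.00154 = 0.614.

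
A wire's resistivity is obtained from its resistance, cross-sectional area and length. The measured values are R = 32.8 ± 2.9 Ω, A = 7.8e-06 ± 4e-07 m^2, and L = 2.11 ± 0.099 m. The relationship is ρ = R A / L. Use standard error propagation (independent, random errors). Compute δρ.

1.36e-05 Ω·m

ρ is a product of powers, so relative uncertainties combine in quadrature:
  (1·δR/R)² = (1×0.0884)² = 0.00782;  (1·δA/A)² = (1×0.0513)² = 0.00263;  (-1·δL/L)² = (-1×0.0469)² = 0.00220
δρ/ρ = √(0.0126) = 0.112
ρ = 0.000121 Ω·m, so δρ = 0.112 × 0.000121 = 1.36e-05 Ω·m.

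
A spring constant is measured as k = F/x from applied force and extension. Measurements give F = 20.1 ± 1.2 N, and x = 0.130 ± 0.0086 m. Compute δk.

Relative error in a monomial: (δk/k)² = Σ (nᵢ · δxᵢ/xᵢ)².
  (1·δF/F)² = (1×0.0597)² = 0.00356;  (-1·δx/x)² = (-1×0.0662)² = 0.00438
δk/k = √(0.00794) = 0.0891
k = 155 N/m, so δk = 0.0891 × 155 = 13.8 N/m.

13.8 N/m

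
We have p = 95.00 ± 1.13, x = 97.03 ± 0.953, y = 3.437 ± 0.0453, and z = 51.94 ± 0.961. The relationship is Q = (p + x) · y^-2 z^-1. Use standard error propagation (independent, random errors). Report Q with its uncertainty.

Let u = p + x = 192.0. δu = √(δp² + δx²) = √(1.28 + 0.908) = 1.48, so δu/u = 0.00770.
Q is then a monomial in u, y, z:
δQ/Q = √((δu/u)² + (-2·δy/y)² + (-1·δz/z)²) = √(5.93e-05 + 0.000695 + 0.000342) = 0.0331
Q = 0.3130, so δQ = 0.0331 × 0.3130 = 0.0104.

0.3130 ± 0.0104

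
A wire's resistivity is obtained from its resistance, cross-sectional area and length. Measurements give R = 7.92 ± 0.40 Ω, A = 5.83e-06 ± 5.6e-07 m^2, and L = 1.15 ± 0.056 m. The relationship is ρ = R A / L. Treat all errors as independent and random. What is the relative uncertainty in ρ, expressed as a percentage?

ρ is a product of powers, so relative uncertainties combine in quadrature:
  (1·δR/R)² = (1×0.0505)² = 0.00255;  (1·δA/A)² = (1×0.0961)² = 0.00923;  (-1·δL/L)² = (-1×0.0487)² = 0.00237
δρ/ρ = √(0.0141) = 0.119

11.9%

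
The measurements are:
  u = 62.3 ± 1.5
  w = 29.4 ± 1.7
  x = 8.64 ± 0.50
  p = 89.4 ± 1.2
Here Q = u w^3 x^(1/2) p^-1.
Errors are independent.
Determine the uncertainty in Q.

9270

Relative error in a monomial: (δQ/Q)² = Σ (nᵢ · δxᵢ/xᵢ)².
  (1·δu/u)² = (1×0.0241)² = 0.000580;  (3·δw/w)² = (3×0.0578)² = 0.0301;  (½·δx/x)² = (0.5×0.0579)² = 0.000837;  (-1·δp/p)² = (-1×0.0134)² = 0.000180
δQ/Q = √(0.0317) = 0.178
Q = 52100, so δQ = 0.178 × 52100 = 9270.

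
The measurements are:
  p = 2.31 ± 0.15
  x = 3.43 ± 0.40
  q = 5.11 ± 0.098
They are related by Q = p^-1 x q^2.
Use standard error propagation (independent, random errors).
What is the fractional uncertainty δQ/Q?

0.139

Q is a product of powers, so relative uncertainties combine in quadrature:
  (-1·δp/p)² = (-1×0.0649)² = 0.00422;  (1·δx/x)² = (1×0.117)² = 0.0136;  (2·δq/q)² = (2×0.0192)² = 0.00147
δQ/Q = √(0.0193) = 0.139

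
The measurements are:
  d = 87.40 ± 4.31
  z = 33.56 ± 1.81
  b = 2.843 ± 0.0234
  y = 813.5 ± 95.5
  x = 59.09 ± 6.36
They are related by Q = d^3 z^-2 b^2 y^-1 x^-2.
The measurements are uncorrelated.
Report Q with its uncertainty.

For a monomial Q ∝ d^3, z^-2, b^2, y^-1, x^-2, fractional errors add in quadrature:
  (3·δd/d)² = (3×0.0493)² = 0.0219;  (-2·δz/z)² = (-2×0.0539)² = 0.0116;  (2·δb/b)² = (2×0.00823)² = 0.000271;  (-1·δy/y)² = (-1×0.117)² = 0.0138;  (-2·δx/x)² = (-2×0.108)² = 0.0463
δQ/Q = √(0.0939) = 0.306
Q = 0.001687, so δQ = 0.306 × 0.001687 = 0.000517.

0.001687 ± 0.000517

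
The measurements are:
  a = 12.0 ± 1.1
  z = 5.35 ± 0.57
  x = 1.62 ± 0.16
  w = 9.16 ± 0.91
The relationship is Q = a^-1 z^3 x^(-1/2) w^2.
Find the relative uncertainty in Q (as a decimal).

For a monomial Q ∝ a^-1, z^3, x^(-1/2), w^2, fractional errors add in quadrature:
  (-1·δa/a)² = (-1×0.0917)² = 0.00840;  (3·δz/z)² = (3×0.107)² = 0.102;  (−½·δx/x)² = (-0.5×0.0988)² = 0.00244;  (2·δw/w)² = (2×0.0993)² = 0.0395
δQ/Q = √(0.152) = 0.390

0.390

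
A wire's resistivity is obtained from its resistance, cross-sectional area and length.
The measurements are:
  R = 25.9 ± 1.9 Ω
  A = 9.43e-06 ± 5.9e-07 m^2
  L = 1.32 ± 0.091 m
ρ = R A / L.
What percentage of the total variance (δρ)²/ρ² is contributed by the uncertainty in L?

(δρ/ρ)² = (1·δR/R)² + (1·δA/A)² + (-1·δL/L)²
  R term: (1×0.0734)² = 0.00538
  A term: (1×0.0626)² = 0.00391
  L term: (-1×0.0689)² = 0.00475
Total = 0.0140. Share from L = 0.00475/0.0140 = 0.338.

33.8%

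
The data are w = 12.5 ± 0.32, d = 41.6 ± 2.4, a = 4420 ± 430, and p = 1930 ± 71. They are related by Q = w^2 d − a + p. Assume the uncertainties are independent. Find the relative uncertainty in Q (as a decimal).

0.166

Let h = w^2·d = 6500. δh/h = √((2·δw/w)² + (1·δd/d)²) = √(0.00262 + 0.00333) = 0.0771, so δh = 501.
Q = h − a + p: δQ = √(δh² + δa² + δp²) = √(2.51e+05 + 1.85e+05 + 5040) = 664
Q = 4010, so δQ/Q = 664/4010 = 0.166.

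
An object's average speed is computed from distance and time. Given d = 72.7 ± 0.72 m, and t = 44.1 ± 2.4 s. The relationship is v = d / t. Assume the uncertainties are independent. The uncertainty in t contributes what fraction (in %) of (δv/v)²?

(δv/v)² = (1·δd/d)² + (-1·δt/t)²
  d term: (1×0.00990)² = 9.81e-05
  t term: (-1×0.0544)² = 0.00296
Total = 0.00306. Share from t = 0.00296/0.00306 = 0.968.

96.8%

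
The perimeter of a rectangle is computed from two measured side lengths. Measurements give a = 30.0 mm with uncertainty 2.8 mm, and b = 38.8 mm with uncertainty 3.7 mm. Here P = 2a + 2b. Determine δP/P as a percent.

6.74%

Each term contributes (cᵢ δxᵢ)² to (δP)²:
  (2·δa)² = 31.4;  (2·δb)² = 54.8
δP = √(86.1) = 9.28 mm
P = 138 mm, so δP/P = 9.28/138 = 0.0674.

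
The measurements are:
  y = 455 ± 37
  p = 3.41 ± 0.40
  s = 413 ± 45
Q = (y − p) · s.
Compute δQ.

Let u = y − p = 452. δu = √(δy² + δp²) = √(1370 + 0.160) = 37.0, so δu/u = 0.0819.
Q is then a monomial in u, s:
δQ/Q = √((δu/u)² + (1·δs/s)²) = √(0.00671 + 0.0119) = 0.136
Q = 1.87e+05, so δQ = 0.136 × 1.87e+05 = 25400.

25400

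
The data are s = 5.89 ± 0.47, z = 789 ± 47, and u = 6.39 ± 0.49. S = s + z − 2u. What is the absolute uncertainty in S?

47.0

Absolute uncertainties add in quadrature for a linear combination:
  (δs)² = 0.221;  (δz)² = 2210;  (2·δu)² = 0.960
δS = √(2210) = 47.0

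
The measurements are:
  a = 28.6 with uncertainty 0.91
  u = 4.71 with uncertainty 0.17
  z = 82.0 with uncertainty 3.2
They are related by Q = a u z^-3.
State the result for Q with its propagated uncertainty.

Q is a product of powers, so relative uncertainties combine in quadrature:
  (1·δa/a)² = (1×0.0318)² = 0.00101;  (1·δu/u)² = (1×0.0361)² = 0.00130;  (-3·δz/z)² = (-3×0.0390)² = 0.0137
δQ/Q = √(0.0160) = 0.127
Q = 0.000244, so δQ = 0.127 × 0.000244 = 3.09e-05.

(2.44 ± 0.309) × 10^-4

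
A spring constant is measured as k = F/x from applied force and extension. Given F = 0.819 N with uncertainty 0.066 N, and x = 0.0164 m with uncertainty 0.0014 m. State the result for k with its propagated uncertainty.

49.9 ± 5.86 N/m

For a monomial k ∝ F, x^-1, fractional errors add in quadrature:
  (1·δF/F)² = (1×0.0806)² = 0.00649;  (-1·δx/x)² = (-1×0.0854)² = 0.00729
δk/k = √(0.0138) = 0.117
k = 49.9 N/m, so δk = 0.117 × 49.9 = 5.86 N/m.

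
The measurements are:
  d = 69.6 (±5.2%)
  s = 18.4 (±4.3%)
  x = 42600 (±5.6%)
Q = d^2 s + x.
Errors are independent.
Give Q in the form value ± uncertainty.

Let p = d^2·s = 89100. δp/p = √((2·δd/d)² + (1·δs/s)²) = √(0.0108 + 0.00185) = 0.113, so δp = 10000.
Q = p + x: δQ = √(δp² + δx²) = √(1.01e+08 + 5.69e+06) = 10300
Q = 1.32e+05.

(1.32 ± 0.103) × 10^5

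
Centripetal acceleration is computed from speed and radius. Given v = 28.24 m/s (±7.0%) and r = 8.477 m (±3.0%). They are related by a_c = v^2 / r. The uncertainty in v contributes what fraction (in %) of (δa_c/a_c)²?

(δa_c/a_c)² = (2·δv/v)² + (-1·δr/r)²
  v term: (2×0.0700)² = 0.0196
  r term: (-1×0.0300)² = 0.000900
Total = 0.0205. Share from v = 0.0196/0.0205 = 0.956.

95.6%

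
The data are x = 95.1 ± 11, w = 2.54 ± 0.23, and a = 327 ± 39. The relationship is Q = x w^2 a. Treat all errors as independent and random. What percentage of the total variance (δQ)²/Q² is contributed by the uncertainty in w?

(δQ/Q)² = (1·δx/x)² + (2·δw/w)² + (1·δa/a)²
  x term: (1×0.116)² = 0.0134
  w term: (2×0.0906)² = 0.0328
  a term: (1×0.119)² = 0.0142
Total = 0.0604. Share from w = 0.0328/0.0604 = 0.543.

54.3%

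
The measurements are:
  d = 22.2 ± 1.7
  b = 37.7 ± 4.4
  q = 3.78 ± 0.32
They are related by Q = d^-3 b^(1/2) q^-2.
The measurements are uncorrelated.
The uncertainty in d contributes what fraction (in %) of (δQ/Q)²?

62.2%

(δQ/Q)² = (-3·δd/d)² + (½·δb/b)² + (-2·δq/q)²
  d term: (-3×0.0766)² = 0.0528
  b term: (0.5×0.117)² = 0.00341
  q term: (-2×0.0847)² = 0.0287
Total = 0.0848. Share from d = 0.0528/0.0848 = 0.622.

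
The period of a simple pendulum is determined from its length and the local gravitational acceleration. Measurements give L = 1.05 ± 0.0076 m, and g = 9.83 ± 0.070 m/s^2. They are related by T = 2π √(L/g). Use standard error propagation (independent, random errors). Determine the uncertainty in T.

0.0104 s

Each factor contributes (exponent × relative error)² to (δT/T)²:
  (½·δL/L)² = (0.5×0.00724)² = 1.31e-05;  (−½·δg/g)² = (-0.5×0.00712)² = 1.27e-05
δT/T = √(2.58e-05) = 0.00508
T = 2.05 s, so δT = 0.00508 × 2.05 = 0.0104 s.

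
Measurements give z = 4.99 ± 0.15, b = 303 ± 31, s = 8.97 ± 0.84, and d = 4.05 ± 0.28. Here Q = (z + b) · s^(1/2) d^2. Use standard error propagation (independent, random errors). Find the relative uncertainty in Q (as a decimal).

0.177

Let u = z + b = 308. δu = √(δz² + δb²) = √(0.0225 + 961) = 31.0, so δu/u = 0.101.
Q is then a monomial in u, s, d:
δQ/Q = √((δu/u)² + (½·δs/s)² + (2·δd/d)²) = √(0.0101 + 0.00219 + 0.0191) = 0.177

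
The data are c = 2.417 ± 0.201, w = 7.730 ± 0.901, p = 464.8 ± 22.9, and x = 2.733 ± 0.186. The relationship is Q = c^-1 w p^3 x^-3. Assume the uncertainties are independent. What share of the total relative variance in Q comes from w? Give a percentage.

(δQ/Q)² = (-1·δc/c)² + (1·δw/w)² + (3·δp/p)² + (-3·δx/x)²
  c term: (-1×0.0832)² = 0.00692
  w term: (1×0.117)² = 0.0136
  p term: (3×0.0493)² = 0.0218
  x term: (-3×0.0681)² = 0.0417
Total = 0.0840. Share from w = 0.0136/0.0840 = 0.162.

16.2%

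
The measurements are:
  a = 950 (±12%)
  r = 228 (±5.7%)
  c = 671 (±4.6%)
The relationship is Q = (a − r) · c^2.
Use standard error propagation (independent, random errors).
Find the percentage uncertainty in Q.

Let u = a − r = 722. δu = √(δa² + δr²) = √(13000 + 169) = 115, so δu/u = 0.159.
Q is then a monomial in u, c:
δQ/Q = √((δu/u)² + (2·δc/c)²) = √(0.0253 + 0.00846) = 0.184

18.4%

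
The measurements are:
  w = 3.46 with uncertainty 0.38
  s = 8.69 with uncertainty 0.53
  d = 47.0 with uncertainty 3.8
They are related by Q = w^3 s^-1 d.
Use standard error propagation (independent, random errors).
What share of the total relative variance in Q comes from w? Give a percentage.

(δQ/Q)² = (3·δw/w)² + (-1·δs/s)² + (1·δd/d)²
  w term: (3×0.110)² = 0.109
  s term: (-1×0.0610)² = 0.00372
  d term: (1×0.0809)² = 0.00654
Total = 0.119. Share from w = 0.109/0.119 = 0.914.

91.4%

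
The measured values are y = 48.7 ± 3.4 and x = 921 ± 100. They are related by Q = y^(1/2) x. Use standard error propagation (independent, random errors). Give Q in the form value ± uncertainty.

For a monomial Q ∝ y^(1/2), x, fractional errors add in quadrature:
  (½·δy/y)² = (0.5×0.0698)² = 0.00122;  (1·δx/x)² = (1×0.109)² = 0.0118
δQ/Q = √(0.0130) = 0.114
Q = 6430, so δQ = 0.114 × 6430 = 733.

6430 ± 733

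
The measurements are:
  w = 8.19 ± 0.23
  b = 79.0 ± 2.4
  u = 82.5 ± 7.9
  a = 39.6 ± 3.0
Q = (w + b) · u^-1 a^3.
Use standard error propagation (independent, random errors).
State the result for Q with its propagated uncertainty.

Let h = w + b = 87.2. δh = √(δw² + δb²) = √(0.0529 + 5.76) = 2.41, so δh/h = 0.0277.
Q is then a monomial in h, u, a:
δQ/Q = √((δh/h)² + (-1·δu/u)² + (3·δa/a)²) = √(0.000765 + 0.00917 + 0.0517) = 0.248
Q = 65600, so δQ = 0.248 × 65600 = 16300.

65600 ± 16300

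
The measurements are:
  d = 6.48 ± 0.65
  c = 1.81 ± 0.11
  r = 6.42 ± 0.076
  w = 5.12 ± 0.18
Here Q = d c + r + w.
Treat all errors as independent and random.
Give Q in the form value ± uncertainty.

Let p = d·c = 11.7. δp/p = √((1·δd/d)² + (1·δc/c)²) = √(0.0101 + 0.00369) = 0.117, so δp = 1.38.
Q = p + r + w: δQ = √(δp² + δr² + δw²) = √(1.89 + 0.00578 + 0.0324) = 1.39
Q = 23.3.

23.3 ± 1.39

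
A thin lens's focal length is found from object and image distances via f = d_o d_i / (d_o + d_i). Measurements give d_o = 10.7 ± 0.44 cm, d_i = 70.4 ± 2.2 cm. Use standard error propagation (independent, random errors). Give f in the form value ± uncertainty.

9.29 ± 0.334 cm

∂f/∂d_o = (d_i/(d_o+d_i))² = 0.754;  ∂f/∂d_i = (d_o/(d_o+d_i))² = 0.0174
δf = √((∂f/∂d_o · δd_o)² + (∂f/∂d_i · δd_i)²) = √(0.110 + 0.00147) = 0.334 cm
f = 9.29 cm.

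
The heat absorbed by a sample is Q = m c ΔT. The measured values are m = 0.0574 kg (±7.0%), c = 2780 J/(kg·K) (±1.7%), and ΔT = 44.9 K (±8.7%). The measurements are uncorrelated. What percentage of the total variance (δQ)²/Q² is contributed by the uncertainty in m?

(δQ/Q)² = (1·δm/m)² + (1·δc/c)² + (1·δΔT/ΔT)²
  m term: (1×0.0700)² = 0.00490
  c term: (1×0.0170)² = 0.000289
  ΔT term: (1×0.0870)² = 0.00757
Total = 0.0128. Share from m = 0.00490/0.0128 = 0.384.

38.4%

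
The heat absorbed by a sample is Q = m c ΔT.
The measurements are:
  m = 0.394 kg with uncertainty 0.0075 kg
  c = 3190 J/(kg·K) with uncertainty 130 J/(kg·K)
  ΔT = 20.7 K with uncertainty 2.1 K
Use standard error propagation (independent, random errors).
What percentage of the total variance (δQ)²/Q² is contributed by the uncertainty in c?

13.5%

(δQ/Q)² = (1·δm/m)² + (1·δc/c)² + (1·δΔT/ΔT)²
  m term: (1×0.0190)² = 0.000362
  c term: (1×0.0408)² = 0.00166
  ΔT term: (1×0.101)² = 0.0103
Total = 0.0123. Share from c = 0.00166/0.0123 = 0.135.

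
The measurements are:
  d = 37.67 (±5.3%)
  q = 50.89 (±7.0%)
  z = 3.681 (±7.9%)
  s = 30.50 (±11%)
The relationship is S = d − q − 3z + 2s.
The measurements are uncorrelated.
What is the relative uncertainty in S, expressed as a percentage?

For a sum/difference, combine absolute errors in quadrature:
  (δd)² = 3.99;  (δq)² = 12.7;  (3·δz)² = 0.761;  (2·δs)² = 45.0
δS = √(62.5) = 7.90
S = 36.74, so δS/S = 7.90/36.74 = 0.215.

21.5%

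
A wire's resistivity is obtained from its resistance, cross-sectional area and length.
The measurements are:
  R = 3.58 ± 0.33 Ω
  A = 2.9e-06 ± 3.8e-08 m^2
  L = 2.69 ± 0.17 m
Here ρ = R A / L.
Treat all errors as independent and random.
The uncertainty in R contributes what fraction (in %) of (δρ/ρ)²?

67.1%

(δρ/ρ)² = (1·δR/R)² + (1·δA/A)² + (-1·δL/L)²
  R term: (1×0.0922)² = 0.00850
  A term: (1×0.0131)² = 0.000172
  L term: (-1×0.0632)² = 0.00399
Total = 0.0127. Share from R = 0.00850/0.0127 = 0.671.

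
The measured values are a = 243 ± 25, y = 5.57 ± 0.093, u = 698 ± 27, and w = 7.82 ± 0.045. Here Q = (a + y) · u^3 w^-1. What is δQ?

Let h = a + y = 249. δh = √(δa² + δy²) = √(625 + 0.00865) = 25.0, so δh/h = 0.101.
Q is then a monomial in h, u, w:
δQ/Q = √((δh/h)² + (3·δu/u)² + (-1·δw/w)²) = √(0.0101 + 0.0135 + 3.31e-05) = 0.154
Q = 1.08e+10, so δQ = 0.154 × 1.08e+10 = 1.66e+09.

1.66e+09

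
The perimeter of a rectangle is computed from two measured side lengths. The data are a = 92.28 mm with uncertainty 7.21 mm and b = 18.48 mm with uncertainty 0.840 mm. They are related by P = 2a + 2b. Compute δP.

14.5 mm

P is a linear combination, so absolute uncertainties add in quadrature:
  (2·δa)² = 208;  (2·δb)² = 2.82
δP = √(211) = 14.5 mm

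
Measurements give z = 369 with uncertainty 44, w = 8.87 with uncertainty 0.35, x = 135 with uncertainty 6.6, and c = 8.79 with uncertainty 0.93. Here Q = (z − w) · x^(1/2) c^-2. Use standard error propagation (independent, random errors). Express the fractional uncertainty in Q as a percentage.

24.6%

Let u = z − w = 360. δu = √(δz² + δw²) = √(1940 + 0.122) = 44.0, so δu/u = 0.122.
Q is then a monomial in u, x, c:
δQ/Q = √((δu/u)² + (½·δx/x)² + (-2·δc/c)²) = √(0.0149 + 0.000598 + 0.0448) = 0.246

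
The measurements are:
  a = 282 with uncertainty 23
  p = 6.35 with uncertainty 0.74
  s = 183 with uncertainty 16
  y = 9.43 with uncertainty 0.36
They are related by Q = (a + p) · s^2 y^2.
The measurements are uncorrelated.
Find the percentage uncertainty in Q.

Let u = a + p = 288. δu = √(δa² + δp²) = √(529 + 0.548) = 23.0, so δu/u = 0.0798.
Q is then a monomial in u, s, y:
δQ/Q = √((δu/u)² + (2·δs/s)² + (2·δy/y)²) = √(0.00637 + 0.0306 + 0.00583) = 0.207

20.7%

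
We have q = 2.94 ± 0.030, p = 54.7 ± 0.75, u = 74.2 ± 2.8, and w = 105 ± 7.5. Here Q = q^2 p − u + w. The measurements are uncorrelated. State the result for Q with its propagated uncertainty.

504 ± 14.1

Let h = q^2·p = 473. δh/h = √((2·δq/q)² + (1·δp/p)²) = √(0.000416 + 0.000188) = 0.0246, so δh = 11.6.
Q = h − u + w: δQ = √(δh² + δu² + δw²) = √(135 + 7.84 + 56.2) = 14.1
Q = 504.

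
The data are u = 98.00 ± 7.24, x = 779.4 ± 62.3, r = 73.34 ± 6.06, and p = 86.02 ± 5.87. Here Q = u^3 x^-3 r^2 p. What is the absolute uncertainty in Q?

342

Q is a product of powers, so relative uncertainties combine in quadrature:
  (3·δu/u)² = (3×0.0739)² = 0.0491;  (-3·δx/x)² = (-3×0.0799)² = 0.0575;  (2·δr/r)² = (2×0.0826)² = 0.0273;  (1·δp/p)² = (1×0.0682)² = 0.00466
δQ/Q = √(0.139) = 0.372
Q = 919.8, so δQ = 0.372 × 919.8 = 342.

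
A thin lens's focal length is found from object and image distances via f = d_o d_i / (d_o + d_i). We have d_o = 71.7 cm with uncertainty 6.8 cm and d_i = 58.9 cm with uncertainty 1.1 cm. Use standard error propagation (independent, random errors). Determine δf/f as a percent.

4.40%

∂f/∂d_o = (d_i/(d_o+d_i))² = 0.203;  ∂f/∂d_i = (d_o/(d_o+d_i))² = 0.301
δf = √((∂f/∂d_o · δd_o)² + (∂f/∂d_i · δd_i)²) = √(1.91 + 0.110) = 1.42 cm
f = 32.3 cm, so δf/f = 1.42/32.3 = 0.0440.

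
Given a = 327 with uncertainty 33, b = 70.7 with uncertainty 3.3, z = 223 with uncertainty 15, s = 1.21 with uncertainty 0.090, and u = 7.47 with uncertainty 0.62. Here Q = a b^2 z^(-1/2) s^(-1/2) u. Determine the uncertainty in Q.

1.25e+05

Relative error in a monomial: (δQ/Q)² = Σ (nᵢ · δxᵢ/xᵢ)².
  (1·δa/a)² = (1×0.101)² = 0.0102;  (2·δb/b)² = (2×0.0467)² = 0.00871;  (−½·δz/z)² = (-0.5×0.0673)² = 0.00113;  (−½·δs/s)² = (-0.5×0.0744)² = 0.00138;  (1·δu/u)² = (1×0.0830)² = 0.00689
δQ/Q = √(0.0283) = 0.168
Q = 7.43e+05, so δQ = 0.168 × 7.43e+05 = 1.25e+05.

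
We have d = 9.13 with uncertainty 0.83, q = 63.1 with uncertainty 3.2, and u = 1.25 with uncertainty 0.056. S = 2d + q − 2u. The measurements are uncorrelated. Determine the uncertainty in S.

S is a linear combination, so absolute uncertainties add in quadrature:
  (2·δd)² = 2.76;  (δq)² = 10.2;  (2·δu)² = 0.0125
δS = √(13.0) = 3.61

3.61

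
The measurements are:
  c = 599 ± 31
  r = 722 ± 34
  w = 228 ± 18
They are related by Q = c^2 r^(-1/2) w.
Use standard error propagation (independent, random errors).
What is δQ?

4.03e+05

Each factor contributes (exponent × relative error)² to (δQ/Q)²:
  (2·δc/c)² = (2×0.0518)² = 0.0107;  (−½·δr/r)² = (-0.5×0.0471)² = 0.000554;  (1·δw/w)² = (1×0.0789)² = 0.00623
δQ/Q = √(0.0175) = 0.132
Q = 3.04e+06, so δQ = 0.132 × 3.04e+06 = 4.03e+05.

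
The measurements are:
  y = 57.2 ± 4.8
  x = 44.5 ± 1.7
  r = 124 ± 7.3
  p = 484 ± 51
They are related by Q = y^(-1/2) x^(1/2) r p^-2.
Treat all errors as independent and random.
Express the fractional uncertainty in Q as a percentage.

22.4%

For a monomial Q ∝ y^(-1/2), x^(1/2), r, p^-2, fractional errors add in quadrature:
  (−½·δy/y)² = (-0.5×0.0839)² = 0.00176;  (½·δx/x)² = (0.5×0.0382)² = 0.000365;  (1·δr/r)² = (1×0.0589)² = 0.00347;  (-2·δp/p)² = (-2×0.105)² = 0.0444
δQ/Q = √(0.0500) = 0.224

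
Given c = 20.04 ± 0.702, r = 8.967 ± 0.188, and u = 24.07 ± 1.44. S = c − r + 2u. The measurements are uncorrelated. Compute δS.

Absolute uncertainties add in quadrature for a linear combination:
  (δc)² = 0.493;  (δr)² = 0.0353;  (2·δu)² = 8.29
δS = √(8.82) = 2.97

2.97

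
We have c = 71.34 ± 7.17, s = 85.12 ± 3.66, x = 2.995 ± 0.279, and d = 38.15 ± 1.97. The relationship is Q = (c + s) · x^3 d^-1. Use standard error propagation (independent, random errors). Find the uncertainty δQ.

31.8

Let u = c + s = 156.5. δu = √(δc² + δs²) = √(51.4 + 13.4) = 8.05, so δu/u = 0.0515.
Q is then a monomial in u, x, d:
δQ/Q = √((δu/u)² + (3·δx/x)² + (-1·δd/d)²) = √(0.00265 + 0.0781 + 0.00267) = 0.289
Q = 110.2, so δQ = 0.289 × 110.2 = 31.8.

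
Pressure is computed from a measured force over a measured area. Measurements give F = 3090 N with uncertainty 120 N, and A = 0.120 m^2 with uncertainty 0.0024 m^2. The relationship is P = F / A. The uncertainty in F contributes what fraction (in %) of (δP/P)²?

(δP/P)² = (1·δF/F)² + (-1·δA/A)²
  F term: (1×0.0388)² = 0.00151
  A term: (-1×0.0200)² = 0.000400
Total = 0.00191. Share from F = 0.00151/0.00191 = 0.790.

79.0%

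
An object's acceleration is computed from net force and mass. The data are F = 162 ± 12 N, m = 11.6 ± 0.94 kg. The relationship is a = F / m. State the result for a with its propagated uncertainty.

14.0 ± 1.53 m/s^2

Each factor contributes (exponent × relative error)² to (δa/a)²:
  (1·δF/F)² = (1×0.0741)² = 0.00549;  (-1·δm/m)² = (-1×0.0810)² = 0.00657
δa/a = √(0.0121) = 0.110
a = 14.0 m/s^2, so δa = 0.110 × 14.0 = 1.53 m/s^2.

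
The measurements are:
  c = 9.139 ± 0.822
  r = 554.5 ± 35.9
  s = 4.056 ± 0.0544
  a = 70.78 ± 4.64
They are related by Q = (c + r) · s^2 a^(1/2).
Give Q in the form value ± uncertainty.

78010 ± 5970

Let u = c + r = 563.6. δu = √(δc² + δr²) = √(0.676 + 1290) = 35.9, so δu/u = 0.0637.
Q is then a monomial in u, s, a:
δQ/Q = √((δu/u)² + (2·δs/s)² + (½·δa/a)²) = √(0.00406 + 0.000720 + 0.00107) = 0.0765
Q = 78010, so δQ = 0.0765 × 78010 = 5970.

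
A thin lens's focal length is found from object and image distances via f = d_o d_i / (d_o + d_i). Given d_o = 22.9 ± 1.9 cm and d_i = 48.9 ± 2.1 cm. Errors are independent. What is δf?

0.907 cm

∂f/∂d_o = (d_i/(d_o+d_i))² = 0.464;  ∂f/∂d_i = (d_o/(d_o+d_i))² = 0.102
δf = √((∂f/∂d_o · δd_o)² + (∂f/∂d_i · δd_i)²) = √(0.777 + 0.0456) = 0.907 cm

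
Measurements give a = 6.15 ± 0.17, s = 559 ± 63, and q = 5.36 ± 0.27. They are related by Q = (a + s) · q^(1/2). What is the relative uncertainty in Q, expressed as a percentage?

11.4%

Let u = a + s = 565. δu = √(δa² + δs²) = √(0.0289 + 3970) = 63.0, so δu/u = 0.111.
Q is then a monomial in u, q:
δQ/Q = √((δu/u)² + (½·δq/q)²) = √(0.0124 + 0.000634) = 0.114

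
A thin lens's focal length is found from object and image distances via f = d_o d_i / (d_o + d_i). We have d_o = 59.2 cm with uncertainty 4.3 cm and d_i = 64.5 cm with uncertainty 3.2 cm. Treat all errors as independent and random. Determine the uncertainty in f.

1.38 cm

∂f/∂d_o = (d_i/(d_o+d_i))² = 0.272;  ∂f/∂d_i = (d_o/(d_o+d_i))² = 0.229
δf = √((∂f/∂d_o · δd_o)² + (∂f/∂d_i · δd_i)²) = √(1.37 + 0.537) = 1.38 cm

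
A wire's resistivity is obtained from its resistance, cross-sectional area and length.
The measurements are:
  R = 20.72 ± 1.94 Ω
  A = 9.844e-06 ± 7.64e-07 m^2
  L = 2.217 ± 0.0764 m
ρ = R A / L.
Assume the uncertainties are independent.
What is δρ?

For a monomial ρ ∝ R, A, L^-1, fractional errors add in quadrature:
  (1·δR/R)² = (1×0.0936)² = 0.00877;  (1·δA/A)² = (1×0.0776)² = 0.00602;  (-1·δL/L)² = (-1×0.0345)² = 0.00119
δρ/ρ = √(0.0160) = 0.126
ρ = 9.2e-05 Ω·m, so δρ = 0.126 × 9.2e-05 = 1.16e-05 Ω·m.

1.16e-05 Ω·m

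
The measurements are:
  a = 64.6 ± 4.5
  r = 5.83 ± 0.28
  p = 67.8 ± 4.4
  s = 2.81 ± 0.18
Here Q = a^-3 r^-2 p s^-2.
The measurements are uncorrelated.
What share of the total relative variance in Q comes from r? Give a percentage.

(δQ/Q)² = (-3·δa/a)² + (-2·δr/r)² + (1·δp/p)² + (-2·δs/s)²
  a term: (-3×0.0697)² = 0.0437
  r term: (-2×0.0480)² = 0.00923
  p term: (1×0.0649)² = 0.00421
  s term: (-2×0.0641)² = 0.0164
Total = 0.0735. Share from r = 0.00923/0.0735 = 0.125.

12.5%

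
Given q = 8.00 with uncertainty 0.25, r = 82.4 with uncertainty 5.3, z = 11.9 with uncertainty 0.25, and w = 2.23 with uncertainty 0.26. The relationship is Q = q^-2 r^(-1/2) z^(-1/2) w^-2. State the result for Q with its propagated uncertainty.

(1.00 ± 0.245) × 10^-4

Products/powers → add relative errors in quadrature, weighted by exponent:
  (-2·δq/q)² = (-2×0.0312)² = 0.00391;  (−½·δr/r)² = (-0.5×0.0643)² = 0.00103;  (−½·δz/z)² = (-0.5×0.0210)² = 0.000110;  (-2·δw/w)² = (-2×0.117)² = 0.0544
δQ/Q = √(0.0594) = 0.244
Q = 0.000100, so δQ = 0.244 × 0.000100 = 2.45e-05.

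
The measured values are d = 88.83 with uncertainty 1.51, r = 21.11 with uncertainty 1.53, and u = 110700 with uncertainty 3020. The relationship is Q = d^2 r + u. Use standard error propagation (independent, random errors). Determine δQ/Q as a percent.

4.93%

Let p = d^2·r = 166600. δp/p = √((2·δd/d)² + (1·δr/r)²) = √(0.00116 + 0.00525) = 0.0801, so δp = 13300.
Q = p + u: δQ = √(δp² + δu²) = √(1.78e+08 + 9.12e+06) = 13700
Q = 277300, so δQ/Q = 13700/277300 = 0.0493.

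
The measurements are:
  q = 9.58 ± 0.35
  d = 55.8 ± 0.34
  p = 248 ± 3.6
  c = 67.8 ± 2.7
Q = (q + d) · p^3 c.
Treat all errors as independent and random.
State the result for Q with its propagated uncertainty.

Let u = q + d = 65.4. δu = √(δq² + δd²) = √(0.122 + 0.116) = 0.488, so δu/u = 0.00746.
Q is then a monomial in u, p, c:
δQ/Q = √((δu/u)² + (3·δp/p)² + (1·δc/c)²) = √(5.57e-05 + 0.00190 + 0.00159) = 0.0595
Q = 6.76e+10, so δQ = 0.0595 × 6.76e+10 = 4.02e+09.

(6.76 ± 0.402) × 10^10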